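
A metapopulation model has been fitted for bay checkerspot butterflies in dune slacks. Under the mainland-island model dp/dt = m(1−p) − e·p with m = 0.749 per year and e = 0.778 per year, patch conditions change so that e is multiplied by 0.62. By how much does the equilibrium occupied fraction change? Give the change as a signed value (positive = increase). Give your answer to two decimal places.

0.12

Before: p* = 0.749/(0.749+0.778) = 0.4905.
After: m = 0.749, e = 0.48236; p* = 0.749/1.2314 = 0.6083.
Δp* = 0.6083 − 0.4905 = +0.1178.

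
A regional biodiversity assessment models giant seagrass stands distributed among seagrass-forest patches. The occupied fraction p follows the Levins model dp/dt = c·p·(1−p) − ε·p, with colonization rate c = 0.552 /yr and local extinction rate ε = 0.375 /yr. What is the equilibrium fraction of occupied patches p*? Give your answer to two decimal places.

0.32

At equilibrium, colonization balances extinction: c·p*·(1−p*) = ε·p*.
So p* = 1 − ε/c = 1 − 0.375/0.552 = 1 − 0.6793 = 0.3207.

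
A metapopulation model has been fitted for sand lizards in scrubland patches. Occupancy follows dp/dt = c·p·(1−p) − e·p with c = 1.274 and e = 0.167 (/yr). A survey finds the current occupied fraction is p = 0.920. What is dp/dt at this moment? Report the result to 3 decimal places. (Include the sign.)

-0.060

Colonization term: c·p·(1−p) = 1.274×0.920×0.0800 = 0.09377.
Extinction term: e·p = 0.15364.
dp/dt = 0.09377 − 0.15364 = -0.05987.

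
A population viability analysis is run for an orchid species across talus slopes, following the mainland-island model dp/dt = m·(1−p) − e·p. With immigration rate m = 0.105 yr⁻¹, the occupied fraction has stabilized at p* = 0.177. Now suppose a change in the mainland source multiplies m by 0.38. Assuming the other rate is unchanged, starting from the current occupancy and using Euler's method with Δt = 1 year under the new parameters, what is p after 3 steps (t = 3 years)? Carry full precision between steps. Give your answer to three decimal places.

Balance m(1−p*) = e·p* gives e = m(1−p*)/p* = 0.105×0.82300/0.17700 = 0.48822.
Starting from p₀ = 0.17700; update p ← p + (dp/dt)·Δt with the new parameters.
p: 0.17700 → 0.12342  (Δp = -0.05358)
p: 0.12342 → 0.09814  (Δp = -0.02528)
p: 0.09814 → 0.08621  (Δp = -0.01193)

0.086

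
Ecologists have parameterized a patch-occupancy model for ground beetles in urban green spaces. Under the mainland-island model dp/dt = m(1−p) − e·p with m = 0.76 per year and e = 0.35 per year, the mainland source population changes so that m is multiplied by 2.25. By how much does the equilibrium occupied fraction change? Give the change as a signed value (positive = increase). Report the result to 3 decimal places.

0.145

Before: p* = 0.76/(0.76+0.35) = 0.6847.
After: m = 1.71, e = 0.35; p* = 1.71/2.0600 = 0.8301.
Δp* = 0.8301 − 0.6847 = +0.1454.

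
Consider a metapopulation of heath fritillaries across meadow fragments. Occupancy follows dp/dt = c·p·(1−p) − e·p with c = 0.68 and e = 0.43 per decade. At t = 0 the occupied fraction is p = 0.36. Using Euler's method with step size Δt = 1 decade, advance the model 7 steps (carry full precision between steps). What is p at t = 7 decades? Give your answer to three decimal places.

Update rule: p ← p + [c·p·(1−p) − e·p]·Δt with Δt = 1.
  1  |  dp/dt·Δt = +0.001872  |  p_1 = 0.361872
  2  |  dp/dt·Δt = +0.001421  |  p_2 = 0.363293
  3  |  dp/dt·Δt = +0.001076  |  p_3 = 0.364369
  4  |  dp/dt·Δt = +0.000812  |  p_4 = 0.365181
  5  |  dp/dt·Δt = +0.000612  |  p_5 = 0.365793
  6  |  dp/dt·Δt = +0.000461  |  p_6 = 0.366254
  7  |  dp/dt·Δt = +0.000347  |  p_7 = 0.366601

0.367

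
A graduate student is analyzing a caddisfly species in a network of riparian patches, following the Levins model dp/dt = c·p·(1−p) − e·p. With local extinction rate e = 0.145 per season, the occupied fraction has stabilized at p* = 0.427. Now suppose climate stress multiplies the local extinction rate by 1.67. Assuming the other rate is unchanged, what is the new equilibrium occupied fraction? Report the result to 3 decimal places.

0.043

Balance c(1−p*) = e gives c = e/(1 − 0.42700) = 0.145/0.57300 = 0.25305.
New p* = 1 − e/c = 1 − 0.24215/0.25305 = 0.04307.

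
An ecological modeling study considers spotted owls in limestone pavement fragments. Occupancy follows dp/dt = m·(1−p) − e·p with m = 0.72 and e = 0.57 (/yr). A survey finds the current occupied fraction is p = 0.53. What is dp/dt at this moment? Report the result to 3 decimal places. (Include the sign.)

Colonization term: m·(1−p) = 0.72×0.4700 = 0.33840.
Extinction term: e·p = 0.30210.
dp/dt = 0.33840 − 0.30210 = 0.03630.

0.036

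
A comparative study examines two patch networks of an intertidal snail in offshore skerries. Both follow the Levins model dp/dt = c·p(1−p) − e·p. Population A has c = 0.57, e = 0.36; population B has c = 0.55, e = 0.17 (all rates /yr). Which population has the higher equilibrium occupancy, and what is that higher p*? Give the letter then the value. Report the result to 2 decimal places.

B, 0.69

A: p*_A = 1 − 0.36/0.57 = 0.3684.
B: p*_B = 1 − 0.17/0.55 = 0.6909.
B is higher at 0.6909.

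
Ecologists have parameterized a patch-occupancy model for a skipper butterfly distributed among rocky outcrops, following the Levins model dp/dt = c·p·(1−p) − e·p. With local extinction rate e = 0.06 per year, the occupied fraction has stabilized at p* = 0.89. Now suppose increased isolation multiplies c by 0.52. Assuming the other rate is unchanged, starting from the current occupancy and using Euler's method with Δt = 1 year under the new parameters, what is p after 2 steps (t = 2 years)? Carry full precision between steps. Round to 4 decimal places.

Balance c(1−p*) = e gives c = e/(1 − 0.89000) = 0.06/0.11000 = 0.54545.
Starting from p₀ = 0.89000; update p ← p + (dp/dt)·Δt with the new parameters.
  1  |  dp/dt·Δt = -0.025632  |  p_1 = 0.864368
  2  |  dp/dt·Δt = -0.018610  |  p_2 = 0.845758

0.8458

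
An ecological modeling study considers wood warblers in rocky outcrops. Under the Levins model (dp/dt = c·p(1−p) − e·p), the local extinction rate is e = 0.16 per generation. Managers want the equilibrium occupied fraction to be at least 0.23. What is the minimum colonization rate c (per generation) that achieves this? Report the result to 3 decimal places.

p* = 1 − e/c ≥ 0.23 requires e/c ≤ 0.7700, i.e. c ≥ e/0.7700.
c_min = 0.16/0.7700 = 0.2078.

0.208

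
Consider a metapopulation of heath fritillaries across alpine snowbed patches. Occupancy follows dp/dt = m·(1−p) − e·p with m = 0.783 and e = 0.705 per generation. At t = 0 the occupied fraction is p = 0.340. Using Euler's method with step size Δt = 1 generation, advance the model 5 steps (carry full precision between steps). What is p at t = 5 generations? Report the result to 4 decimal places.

Update rule: p ← p + [m·(1−p) − e·p]·Δt with Δt = 1.
step 1: Δp = +0.27708, p = 0.61708
step 2: Δp = -0.13522, p = 0.48186
step 3: Δp = +0.06598, p = 0.54785
step 4: Δp = -0.03220, p = 0.51565
step 5: Δp = +0.01571, p = 0.53136

0.5314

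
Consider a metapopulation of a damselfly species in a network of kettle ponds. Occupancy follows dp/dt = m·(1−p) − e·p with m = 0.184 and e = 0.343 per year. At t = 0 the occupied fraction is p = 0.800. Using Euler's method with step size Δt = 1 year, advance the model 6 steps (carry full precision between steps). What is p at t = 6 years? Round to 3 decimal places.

0.354

Update rule: p ← p + [m·(1−p) − e·p]·Δt with Δt = 1.
p: 0.80000 → 0.56240  (Δp = -0.23760)
p: 0.56240 → 0.45002  (Δp = -0.11238)
p: 0.45002 → 0.39686  (Δp = -0.05316)
p: 0.39686 → 0.37171  (Δp = -0.02514)
p: 0.37171 → 0.35982  (Δp = -0.01189)
p: 0.35982 → 0.35420  (Δp = -0.00563)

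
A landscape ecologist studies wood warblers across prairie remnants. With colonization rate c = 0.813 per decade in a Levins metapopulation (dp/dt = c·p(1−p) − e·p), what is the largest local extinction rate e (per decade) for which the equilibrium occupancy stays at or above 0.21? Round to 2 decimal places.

1 − e/c ≥ 0.21 ⇒ e ≤ c(1 − 0.21) = 0.813 × 0.7900.
e_max = 0.6423.

0.64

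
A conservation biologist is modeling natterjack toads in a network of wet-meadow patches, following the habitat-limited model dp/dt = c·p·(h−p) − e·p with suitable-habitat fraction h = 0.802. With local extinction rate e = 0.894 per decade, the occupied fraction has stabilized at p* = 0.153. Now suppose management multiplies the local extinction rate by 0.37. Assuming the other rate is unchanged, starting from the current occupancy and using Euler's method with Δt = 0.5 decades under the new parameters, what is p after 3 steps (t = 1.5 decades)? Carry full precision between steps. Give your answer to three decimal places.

0.299

Balance c(h−p*) = e gives c = e/(0.802 − 0.15300) = 0.894/0.64900 = 1.37750.
Starting from p₀ = 0.15300; update p ← p + (dp/dt)·Δt with the new parameters.
p: 0.15300 → 0.19609  (Δp = +0.04309)
p: 0.19609 → 0.24549  (Δp = +0.04940)
p: 0.24549 → 0.29898  (Δp = +0.05349)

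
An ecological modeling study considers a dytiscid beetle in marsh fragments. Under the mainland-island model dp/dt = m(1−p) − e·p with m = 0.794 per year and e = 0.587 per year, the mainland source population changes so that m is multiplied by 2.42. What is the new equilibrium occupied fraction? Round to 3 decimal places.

0.766

Before: p* = 0.794/(0.794+0.587) = 0.5749.
After: m = 1.92148, e = 0.587; p* = 1.92148/2.5085 = 0.7660.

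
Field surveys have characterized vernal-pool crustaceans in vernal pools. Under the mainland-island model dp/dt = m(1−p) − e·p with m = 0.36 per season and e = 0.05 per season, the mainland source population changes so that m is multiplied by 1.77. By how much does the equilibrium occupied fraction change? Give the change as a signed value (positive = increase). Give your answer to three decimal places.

Before: p* = 0.36/(0.36+0.05) = 0.8780.
After: m = 0.6372, e = 0.05; p* = 0.6372/0.6872 = 0.9272.
Δp* = 0.9272 − 0.8780 = +0.0492.

0.049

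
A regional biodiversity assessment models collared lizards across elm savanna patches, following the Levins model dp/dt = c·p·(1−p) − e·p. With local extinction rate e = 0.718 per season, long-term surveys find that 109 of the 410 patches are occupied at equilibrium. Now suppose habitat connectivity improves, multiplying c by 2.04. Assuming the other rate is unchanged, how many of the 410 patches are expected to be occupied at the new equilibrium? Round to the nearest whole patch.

262

Observed p* = 109/410 = 0.26585.
Balance c(1−p*) = e gives c = e/(1 − 0.26585) = 0.718/0.73415 = 0.97800.
New p* = 1 − e/c = 1 − 0.71800/1.99512 = 0.64012.
Expected occupied = 410 × 0.64012 = 262.45 ≈ 262.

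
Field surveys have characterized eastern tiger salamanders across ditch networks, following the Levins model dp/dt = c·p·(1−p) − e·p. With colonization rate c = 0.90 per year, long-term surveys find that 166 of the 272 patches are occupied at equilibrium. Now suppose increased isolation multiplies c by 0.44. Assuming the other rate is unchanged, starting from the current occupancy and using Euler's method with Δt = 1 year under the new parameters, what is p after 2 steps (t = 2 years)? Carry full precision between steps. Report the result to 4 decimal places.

0.4174

Observed p* = 166/272 = 0.61029.
Balance c(1−p*) = e gives e = 0.90×(1 − 0.61029) = 0.35074.
Starting from p₀ = 0.61029; update p ← p + (dp/dt)·Δt with the new parameters.
t = 1: p = 0.61029 + (-0.11987) = 0.49043
t = 2: p = 0.49043 + (-0.07305) = 0.41738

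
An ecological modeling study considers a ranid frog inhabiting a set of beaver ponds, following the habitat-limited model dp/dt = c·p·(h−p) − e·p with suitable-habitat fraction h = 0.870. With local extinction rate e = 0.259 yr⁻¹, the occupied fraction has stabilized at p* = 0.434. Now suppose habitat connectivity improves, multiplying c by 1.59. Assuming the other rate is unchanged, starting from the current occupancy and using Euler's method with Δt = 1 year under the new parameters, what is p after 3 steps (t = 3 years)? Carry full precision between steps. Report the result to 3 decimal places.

0.571

Balance c(h−p*) = e gives c = e/(0.87 − 0.43400) = 0.259/0.43600 = 0.59404.
Starting from p₀ = 0.43400; update p ← p + (dp/dt)·Δt with the new parameters.
step 1: Δp = +0.06632, p = 0.50032
step 2: Δp = +0.04511, p = 0.54543
step 3: Δp = +0.02594, p = 0.57137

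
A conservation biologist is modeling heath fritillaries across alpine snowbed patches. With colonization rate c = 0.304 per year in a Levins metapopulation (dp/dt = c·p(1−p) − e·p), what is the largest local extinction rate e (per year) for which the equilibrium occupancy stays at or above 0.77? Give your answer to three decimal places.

0.070

1 − e/c ≥ 0.77 ⇒ e ≤ c(1 − 0.77) = 0.304 × 0.2300.
e_max = 0.0699.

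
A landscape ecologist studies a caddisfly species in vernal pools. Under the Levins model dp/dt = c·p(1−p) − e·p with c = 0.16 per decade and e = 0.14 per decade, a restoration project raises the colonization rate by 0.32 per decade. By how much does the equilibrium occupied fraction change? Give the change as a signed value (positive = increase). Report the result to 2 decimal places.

Before: p* = 1 − 0.14/0.16 = 0.1250.
After the change, c = 0.48, e = 0.14, so p* = 1 − 0.14/0.48 = 0.7083.
Δp* = 0.7083 − 0.1250 = +0.5833.

0.58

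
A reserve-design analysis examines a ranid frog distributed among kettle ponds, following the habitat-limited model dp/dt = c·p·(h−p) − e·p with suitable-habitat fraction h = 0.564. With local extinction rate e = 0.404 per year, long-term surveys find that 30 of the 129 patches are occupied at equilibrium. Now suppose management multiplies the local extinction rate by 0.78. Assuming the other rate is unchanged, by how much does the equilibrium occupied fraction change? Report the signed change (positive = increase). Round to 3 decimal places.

0.073

Observed p* = 30/129 = 0.23256.
Balance c(h−p*) = e gives c = e/(0.564 − 0.23256) = 0.404/0.33144 = 1.21892.
New p* = 0.564 − e/c = 0.564 − 0.31512/1.21892 = 0.30548.
Δp* = 0.30548 − 0.23256 = +0.07292.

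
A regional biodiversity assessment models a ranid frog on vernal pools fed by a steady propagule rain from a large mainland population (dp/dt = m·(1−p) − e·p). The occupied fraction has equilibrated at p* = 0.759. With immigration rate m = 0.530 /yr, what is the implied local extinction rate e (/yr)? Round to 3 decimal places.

At equilibrium m(1−p*) = e·p*, so e = m(1−p*)/p*.
e = 0.530 × 0.2410 / 0.759 = 0.1683.

0.168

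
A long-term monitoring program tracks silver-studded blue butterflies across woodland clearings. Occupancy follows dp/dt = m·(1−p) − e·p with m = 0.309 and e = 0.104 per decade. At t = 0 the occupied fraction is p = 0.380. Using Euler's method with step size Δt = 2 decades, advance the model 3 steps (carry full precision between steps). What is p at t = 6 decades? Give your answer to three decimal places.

Update rule: p ← p + [m·(1−p) − e·p]·Δt with Δt = 2.
p: 0.38000 → 0.68412  (Δp = +0.30412)
p: 0.68412 → 0.73704  (Δp = +0.05292)
p: 0.73704 → 0.74624  (Δp = +0.00921)

0.746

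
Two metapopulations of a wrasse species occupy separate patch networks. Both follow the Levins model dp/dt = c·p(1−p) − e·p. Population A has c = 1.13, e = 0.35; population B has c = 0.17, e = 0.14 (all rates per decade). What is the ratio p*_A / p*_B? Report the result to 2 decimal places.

A: p*_A = 1 − 0.35/1.13 = 0.6903.
B: p*_B = 1 − 0.14/0.17 = 0.1765.
p*_A / p*_B = 0.6903/0.1765 = 3.9115.

3.91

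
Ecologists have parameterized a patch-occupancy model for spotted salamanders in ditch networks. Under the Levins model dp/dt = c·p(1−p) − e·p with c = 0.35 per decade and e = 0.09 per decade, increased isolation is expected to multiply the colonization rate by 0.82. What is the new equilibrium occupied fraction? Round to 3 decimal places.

Before: p* = 1 − 0.09/0.35 = 0.7429.
After the change, c = 0.287, e = 0.09, so p* = 1 − 0.09/0.287 = 0.6864.

0.686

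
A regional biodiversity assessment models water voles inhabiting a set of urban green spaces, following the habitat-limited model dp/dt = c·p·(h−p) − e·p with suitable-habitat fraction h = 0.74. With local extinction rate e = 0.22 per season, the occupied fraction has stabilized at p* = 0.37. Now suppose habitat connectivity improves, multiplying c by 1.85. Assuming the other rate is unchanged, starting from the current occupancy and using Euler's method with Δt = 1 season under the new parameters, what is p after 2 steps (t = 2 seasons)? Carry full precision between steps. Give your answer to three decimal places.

0.488

Balance c(h−p*) = e gives c = e/(0.74 − 0.37000) = 0.22/0.37000 = 0.59459.
Starting from p₀ = 0.37000; update p ← p + (dp/dt)·Δt with the new parameters.
step 1: Δp = +0.06919, p = 0.43919
step 2: Δp = +0.04870, p = 0.48789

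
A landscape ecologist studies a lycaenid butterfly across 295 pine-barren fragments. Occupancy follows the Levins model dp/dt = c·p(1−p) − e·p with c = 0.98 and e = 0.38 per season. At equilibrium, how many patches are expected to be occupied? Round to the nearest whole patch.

p* = 1 − e/c = 1 − 0.38/0.98 = 0.6122.
Expected occupied patches = N × p* = 295 × 0.6122 = 180.61 ≈ 181.

181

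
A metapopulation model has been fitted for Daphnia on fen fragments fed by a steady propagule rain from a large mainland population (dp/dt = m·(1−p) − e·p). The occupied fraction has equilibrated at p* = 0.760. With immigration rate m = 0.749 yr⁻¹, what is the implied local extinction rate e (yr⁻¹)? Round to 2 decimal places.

0.24

At equilibrium m(1−p*) = e·p*, so e = m(1−p*)/p*.
e = 0.749 × 0.2400 / 0.760 = 0.2365.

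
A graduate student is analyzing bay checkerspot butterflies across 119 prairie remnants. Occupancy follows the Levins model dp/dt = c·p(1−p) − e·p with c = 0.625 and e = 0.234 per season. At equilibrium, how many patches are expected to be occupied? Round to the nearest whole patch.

74

p* = 1 − e/c = 1 − 0.234/0.625 = 0.6256.
Expected occupied patches = N × p* = 119 × 0.6256 = 74.45 ≈ 74.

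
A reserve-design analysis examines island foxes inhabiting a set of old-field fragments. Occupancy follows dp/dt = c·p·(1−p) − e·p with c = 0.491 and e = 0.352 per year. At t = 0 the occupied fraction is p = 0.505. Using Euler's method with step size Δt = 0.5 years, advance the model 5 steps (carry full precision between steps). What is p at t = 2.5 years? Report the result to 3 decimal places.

0.405

Update rule: p ← p + [c·p·(1−p) − e·p]·Δt with Δt = 0.5.
t = 0.5: p = 0.50500 + (-0.02751) = 0.47749
t = 1: p = 0.47749 + (-0.02279) = 0.45470
t = 1.5: p = 0.45470 + (-0.01916) = 0.43555
t = 2: p = 0.43555 + (-0.01630) = 0.41924
t = 2.5: p = 0.41924 + (-0.01401) = 0.40523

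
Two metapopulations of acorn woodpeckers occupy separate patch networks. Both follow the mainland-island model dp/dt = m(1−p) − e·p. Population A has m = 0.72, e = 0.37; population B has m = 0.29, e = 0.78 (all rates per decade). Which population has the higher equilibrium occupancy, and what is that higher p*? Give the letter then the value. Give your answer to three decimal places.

A: p*_A = m/(m+e) = 0.72/1.0900 = 0.6606.
B: p*_B = 0.29/1.0700 = 0.2710.
A is higher at 0.6606.

A, 0.661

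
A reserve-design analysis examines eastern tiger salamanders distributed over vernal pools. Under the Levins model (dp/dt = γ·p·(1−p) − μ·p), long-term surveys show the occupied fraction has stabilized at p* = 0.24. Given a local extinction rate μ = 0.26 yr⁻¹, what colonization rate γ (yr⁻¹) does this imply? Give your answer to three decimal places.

At equilibrium γ(1−p*) = μ, so γ = μ/(1−p*).
γ = 0.26/(1 − 0.24) = 0.26/0.7600 = 0.3421.

0.342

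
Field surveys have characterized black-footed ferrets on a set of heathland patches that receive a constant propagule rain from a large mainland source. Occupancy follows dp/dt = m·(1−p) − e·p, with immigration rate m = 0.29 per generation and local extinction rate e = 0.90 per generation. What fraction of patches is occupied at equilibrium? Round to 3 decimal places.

0.244

Setting dp/dt = 0: m − m·p* = e·p*, so m = (m+e)·p*.
p* = m/(m+e) = 0.29/(0.29+0.90) = 0.29/1.1900 = 0.2437.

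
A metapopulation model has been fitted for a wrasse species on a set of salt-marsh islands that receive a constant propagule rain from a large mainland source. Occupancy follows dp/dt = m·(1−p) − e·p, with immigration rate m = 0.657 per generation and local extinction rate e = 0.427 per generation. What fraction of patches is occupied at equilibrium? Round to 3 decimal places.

0.606

Setting dp/dt = 0: m − m·p* = e·p*, so m = (m+e)·p*.
p* = m/(m+e) = 0.657/(0.657+0.427) = 0.657/1.0840 = 0.6061.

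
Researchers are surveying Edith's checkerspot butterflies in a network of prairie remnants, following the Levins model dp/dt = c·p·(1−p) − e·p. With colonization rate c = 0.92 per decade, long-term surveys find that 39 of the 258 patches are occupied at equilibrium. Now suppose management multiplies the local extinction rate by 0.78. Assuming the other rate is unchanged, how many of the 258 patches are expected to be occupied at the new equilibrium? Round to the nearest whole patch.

87

Observed p* = 39/258 = 0.15116.
Balance c(1−p*) = e gives e = 0.92×(1 − 0.15116) = 0.78093.
New p* = 1 − e/c = 1 − 0.60913/0.92000 = 0.33790.
Expected occupied = 258 × 0.33790 = 87.18 ≈ 87.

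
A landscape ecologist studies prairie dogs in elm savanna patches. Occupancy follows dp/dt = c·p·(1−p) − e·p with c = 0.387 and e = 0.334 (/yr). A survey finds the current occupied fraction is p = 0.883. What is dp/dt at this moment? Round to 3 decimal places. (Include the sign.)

-0.255

Colonization term: c·p·(1−p) = 0.387×0.883×0.1170 = 0.03998.
Extinction term: e·p = 0.29492.
dp/dt = 0.03998 − 0.29492 = -0.25494.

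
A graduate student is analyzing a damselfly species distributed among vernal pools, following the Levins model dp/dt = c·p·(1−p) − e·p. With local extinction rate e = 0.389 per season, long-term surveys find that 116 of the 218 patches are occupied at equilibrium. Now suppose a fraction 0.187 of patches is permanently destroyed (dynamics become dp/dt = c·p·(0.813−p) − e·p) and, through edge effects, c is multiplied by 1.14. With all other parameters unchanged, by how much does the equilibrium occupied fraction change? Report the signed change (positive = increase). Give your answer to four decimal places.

-0.1295

Observed p* = 116/218 = 0.53211.
Balance c(1−p*) = e gives c = e/(1 − 0.53211) = 0.389/0.46789 = 0.83139.
New p* = 0.813 − e/c = 0.813 − 0.38900/0.94778 = 0.40257.
Δp* = 0.40257 − 0.53211 = -0.12954.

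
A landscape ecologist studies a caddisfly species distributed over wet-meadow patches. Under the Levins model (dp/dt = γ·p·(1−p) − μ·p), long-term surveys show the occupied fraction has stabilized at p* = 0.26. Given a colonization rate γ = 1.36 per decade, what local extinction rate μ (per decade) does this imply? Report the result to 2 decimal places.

At equilibrium γ(1−p*) = μ.
μ = 1.36 × (1 − 0.26) = 1.36 × 0.7400 = 1.0064.

1.01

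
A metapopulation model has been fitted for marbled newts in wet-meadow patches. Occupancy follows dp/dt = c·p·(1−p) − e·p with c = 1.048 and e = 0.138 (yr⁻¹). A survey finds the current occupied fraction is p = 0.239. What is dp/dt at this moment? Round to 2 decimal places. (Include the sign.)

Colonization term: c·p·(1−p) = 1.048×0.239×0.7610 = 0.19061.
Extinction term: e·p = 0.03298.
dp/dt = 0.19061 − 0.03298 = 0.15763.

0.16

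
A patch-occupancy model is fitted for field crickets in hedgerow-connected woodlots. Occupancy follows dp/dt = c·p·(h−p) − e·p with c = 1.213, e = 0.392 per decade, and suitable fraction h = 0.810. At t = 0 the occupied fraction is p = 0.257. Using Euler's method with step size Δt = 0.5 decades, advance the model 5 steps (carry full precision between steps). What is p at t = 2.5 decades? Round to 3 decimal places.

0.410

Update rule: p ← p + [c·p·(h−p) − e·p]·Δt with Δt = 0.5.
t = 0.5: p = 0.25700 + (+0.03582) = 0.29282
t = 1: p = 0.29282 + (+0.03446) = 0.32728
t = 1.5: p = 0.32728 + (+0.03167) = 0.35895
t = 2: p = 0.35895 + (+0.02784) = 0.38679
t = 2.5: p = 0.38679 + (+0.02347) = 0.41026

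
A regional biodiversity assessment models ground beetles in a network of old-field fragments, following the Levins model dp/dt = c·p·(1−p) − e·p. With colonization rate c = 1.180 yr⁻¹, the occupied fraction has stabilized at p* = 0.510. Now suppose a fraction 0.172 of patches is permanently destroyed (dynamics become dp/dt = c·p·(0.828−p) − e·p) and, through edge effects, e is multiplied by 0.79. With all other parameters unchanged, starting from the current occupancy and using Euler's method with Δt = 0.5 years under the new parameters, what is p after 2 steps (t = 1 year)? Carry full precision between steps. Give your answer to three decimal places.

Balance c(1−p*) = e gives e = 1.180×(1 − 0.51000) = 0.57820.
Starting from p₀ = 0.51000; update p ← p + (dp/dt)·Δt with the new parameters.
t = 0.5: p = 0.51000 + (-0.02079) = 0.48921
t = 1: p = 0.48921 + (-0.01394) = 0.47526

0.475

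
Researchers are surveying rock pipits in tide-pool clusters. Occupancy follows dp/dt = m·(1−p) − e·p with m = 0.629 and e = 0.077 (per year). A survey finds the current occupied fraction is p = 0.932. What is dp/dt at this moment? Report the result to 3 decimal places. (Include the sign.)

-0.029

Colonization term: m·(1−p) = 0.629×0.0680 = 0.04277.
Extinction term: e·p = 0.07176.
dp/dt = 0.04277 − 0.07176 = -0.02899.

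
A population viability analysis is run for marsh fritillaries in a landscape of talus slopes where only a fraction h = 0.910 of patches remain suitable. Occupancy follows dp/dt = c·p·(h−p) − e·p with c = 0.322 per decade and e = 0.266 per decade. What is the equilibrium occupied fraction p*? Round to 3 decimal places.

Setting dp/dt = 0 and dividing by p* gives c·(h−p*) = e.
So p* = h − e/c = 0.910 − 0.266/0.322 = 0.910 − 0.8261 = 0.0839.

0.084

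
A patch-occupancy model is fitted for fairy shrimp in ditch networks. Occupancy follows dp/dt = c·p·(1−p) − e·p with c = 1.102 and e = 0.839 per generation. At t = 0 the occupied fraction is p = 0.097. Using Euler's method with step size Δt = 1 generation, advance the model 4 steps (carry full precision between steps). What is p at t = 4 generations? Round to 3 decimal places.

0.158

Update rule: p ← p + [c·p·(1−p) − e·p]·Δt with Δt = 1.
  1  |  dp/dt·Δt = +0.015142  |  p_1 = 0.112142
  2  |  dp/dt·Δt = +0.015635  |  p_2 = 0.127777
  3  |  dp/dt·Δt = +0.015613  |  p_3 = 0.143390
  4  |  dp/dt·Δt = +0.015054  |  p_4 = 0.158444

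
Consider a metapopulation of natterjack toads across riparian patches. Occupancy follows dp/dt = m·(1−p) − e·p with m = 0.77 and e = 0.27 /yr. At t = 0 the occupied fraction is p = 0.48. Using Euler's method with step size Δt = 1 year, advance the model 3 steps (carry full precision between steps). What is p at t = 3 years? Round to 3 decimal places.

Update rule: p ← p + [m·(1−p) − e·p]·Δt with Δt = 1.
  1  |  dp/dt·Δt = +0.270800  |  p_1 = 0.750800
  2  |  dp/dt·Δt = -0.010832  |  p_2 = 0.739968
  3  |  dp/dt·Δt = +0.000433  |  p_3 = 0.740401

0.740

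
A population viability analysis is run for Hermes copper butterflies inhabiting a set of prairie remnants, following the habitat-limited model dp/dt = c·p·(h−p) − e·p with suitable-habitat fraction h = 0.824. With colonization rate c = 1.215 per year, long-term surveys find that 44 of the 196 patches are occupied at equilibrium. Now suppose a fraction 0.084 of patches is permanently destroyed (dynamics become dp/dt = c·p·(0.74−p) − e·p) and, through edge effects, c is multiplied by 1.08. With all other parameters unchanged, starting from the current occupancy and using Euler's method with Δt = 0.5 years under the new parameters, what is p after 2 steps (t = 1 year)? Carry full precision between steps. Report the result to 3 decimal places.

0.214

Observed p* = 44/196 = 0.22449.
Balance c(h−p*) = e gives e = 1.215×(0.824 − 0.22449) = 0.72840.
Starting from p₀ = 0.22449; update p ← p + (dp/dt)·Δt with the new parameters.
  1  |  dp/dt·Δt = -0.005831  |  p_1 = 0.218658
  2  |  dp/dt·Δt = -0.004843  |  p_2 = 0.213815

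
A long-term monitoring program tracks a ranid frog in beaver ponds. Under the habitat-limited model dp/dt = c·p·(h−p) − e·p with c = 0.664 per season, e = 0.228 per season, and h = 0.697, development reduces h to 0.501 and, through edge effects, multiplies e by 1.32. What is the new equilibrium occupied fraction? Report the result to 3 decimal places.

Before: p* = h − e/c = 0.697 − 0.228/0.664 = 0.697 − 0.3434 = 0.3536.
After: c = 0.664, e = 0.30096, h = 0.501; p* = 0.501 − 0.30096/0.664 = 0.0477.

0.048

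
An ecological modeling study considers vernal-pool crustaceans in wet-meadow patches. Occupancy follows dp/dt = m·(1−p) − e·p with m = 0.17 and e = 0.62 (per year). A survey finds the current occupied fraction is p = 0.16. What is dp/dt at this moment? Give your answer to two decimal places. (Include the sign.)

Colonization term: m·(1−p) = 0.17×0.8400 = 0.14280.
Extinction term: e·p = 0.09920.
dp/dt = 0.14280 − 0.09920 = 0.04360.

0.04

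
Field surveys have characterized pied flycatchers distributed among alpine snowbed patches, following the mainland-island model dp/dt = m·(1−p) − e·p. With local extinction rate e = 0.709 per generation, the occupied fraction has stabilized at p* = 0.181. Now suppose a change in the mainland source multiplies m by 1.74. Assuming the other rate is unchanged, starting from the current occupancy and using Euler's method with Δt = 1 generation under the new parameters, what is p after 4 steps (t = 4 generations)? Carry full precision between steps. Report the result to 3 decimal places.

Balance m(1−p*) = e·p* gives m = e·p*/(1−p*) = 0.709×0.18100/0.81900 = 0.15669.
Starting from p₀ = 0.18100; update p ← p + (dp/dt)·Δt with the new parameters.
step 1: Δp = +0.09496, p = 0.27596
step 2: Δp = +0.00174, p = 0.27771
step 3: Δp = +0.00003, p = 0.27774
step 4: Δp = +0.00000, p = 0.27774

0.278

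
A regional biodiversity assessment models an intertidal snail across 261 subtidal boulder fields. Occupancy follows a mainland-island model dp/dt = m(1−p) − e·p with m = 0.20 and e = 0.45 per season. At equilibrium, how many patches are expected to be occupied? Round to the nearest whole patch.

80

p* = m/(m+e) = 0.20/0.6500 = 0.3077.
Expected occupied patches = N × p* = 261 × 0.3077 = 80.31 ≈ 80.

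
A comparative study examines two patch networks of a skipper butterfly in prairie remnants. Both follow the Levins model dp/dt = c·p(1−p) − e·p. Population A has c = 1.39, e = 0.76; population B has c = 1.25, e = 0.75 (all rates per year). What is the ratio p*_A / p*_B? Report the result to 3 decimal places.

1.133

A: p*_A = 1 − 0.76/1.39 = 0.4532.
B: p*_B = 1 − 0.75/1.25 = 0.4000.
p*_A / p*_B = 0.4532/0.4000 = 1.1331.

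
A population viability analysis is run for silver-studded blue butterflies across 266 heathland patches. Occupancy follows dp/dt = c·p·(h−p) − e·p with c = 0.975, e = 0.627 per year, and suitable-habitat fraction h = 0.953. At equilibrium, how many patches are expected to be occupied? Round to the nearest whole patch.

82

p* = h − e/c = 0.953 − 0.6431 = 0.3099.
Expected occupied patches = N × p* = 266 × 0.3099 = 82.44 ≈ 82.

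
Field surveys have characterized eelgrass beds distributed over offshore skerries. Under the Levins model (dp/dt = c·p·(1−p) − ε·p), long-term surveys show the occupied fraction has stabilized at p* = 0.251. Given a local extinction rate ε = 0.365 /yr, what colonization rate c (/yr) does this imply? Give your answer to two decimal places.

0.49

At equilibrium c(1−p*) = ε, so c = ε/(1−p*).
c = 0.365/(1 − 0.251) = 0.365/0.7490 = 0.4873.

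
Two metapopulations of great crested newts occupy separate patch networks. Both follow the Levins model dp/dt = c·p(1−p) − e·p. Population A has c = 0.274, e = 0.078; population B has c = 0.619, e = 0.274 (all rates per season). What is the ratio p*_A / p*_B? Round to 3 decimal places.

A: p*_A = 1 − 0.078/0.274 = 0.7153.
B: p*_B = 1 − 0.274/0.619 = 0.5574.
p*_A / p*_B = 0.7153/0.5574 = 1.2834.

1.283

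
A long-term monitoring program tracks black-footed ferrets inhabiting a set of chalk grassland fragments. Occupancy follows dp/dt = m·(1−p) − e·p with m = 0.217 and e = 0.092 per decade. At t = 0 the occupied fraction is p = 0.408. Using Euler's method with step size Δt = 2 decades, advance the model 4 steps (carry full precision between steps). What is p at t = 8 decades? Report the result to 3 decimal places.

Update rule: p ← p + [m·(1−p) − e·p]·Δt with Δt = 2.
t = 2: p = 0.40800 + (+0.18186) = 0.58986
t = 4: p = 0.58986 + (+0.06947) = 0.65932
t = 6: p = 0.65932 + (+0.02654) = 0.68586
t = 8: p = 0.68586 + (+0.01014) = 0.69600

0.696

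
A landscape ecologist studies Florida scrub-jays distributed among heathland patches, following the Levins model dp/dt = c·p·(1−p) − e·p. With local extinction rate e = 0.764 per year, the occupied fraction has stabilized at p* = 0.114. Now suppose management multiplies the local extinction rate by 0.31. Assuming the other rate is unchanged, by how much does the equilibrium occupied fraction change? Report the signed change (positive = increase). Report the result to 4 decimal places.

0.6113

Balance c(1−p*) = e gives c = e/(1 − 0.11400) = 0.764/0.88600 = 0.86230.
New p* = 1 − e/c = 1 − 0.23684/0.86230 = 0.72534.
Δp* = 0.72534 − 0.11400 = +0.61134.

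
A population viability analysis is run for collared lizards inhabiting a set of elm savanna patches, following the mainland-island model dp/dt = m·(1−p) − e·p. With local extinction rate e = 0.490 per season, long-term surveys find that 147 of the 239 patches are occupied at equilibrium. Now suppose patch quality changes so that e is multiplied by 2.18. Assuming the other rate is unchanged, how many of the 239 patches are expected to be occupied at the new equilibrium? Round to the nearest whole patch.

101

Observed p* = 147/239 = 0.61506.
Balance m(1−p*) = e·p* gives m = e·p*/(1−p*) = 0.490×0.61506/0.38494 = 0.78293.
New p* = m/(m+e) = 0.78293/(0.78293+1.06820) = 0.42295.
Expected occupied = 239 × 0.42295 = 101.09 ≈ 101.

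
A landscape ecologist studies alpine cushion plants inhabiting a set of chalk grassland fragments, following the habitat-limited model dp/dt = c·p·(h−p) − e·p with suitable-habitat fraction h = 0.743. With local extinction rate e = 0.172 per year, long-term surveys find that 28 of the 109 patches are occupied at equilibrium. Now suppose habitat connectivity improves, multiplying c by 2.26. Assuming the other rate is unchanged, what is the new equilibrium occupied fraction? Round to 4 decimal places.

Observed p* = 28/109 = 0.25688.
Balance c(h−p*) = e gives c = e/(0.743 − 0.25688) = 0.172/0.48612 = 0.35382.
New p* = 0.743 − e/c = 0.743 − 0.17200/0.79963 = 0.52790.

0.5279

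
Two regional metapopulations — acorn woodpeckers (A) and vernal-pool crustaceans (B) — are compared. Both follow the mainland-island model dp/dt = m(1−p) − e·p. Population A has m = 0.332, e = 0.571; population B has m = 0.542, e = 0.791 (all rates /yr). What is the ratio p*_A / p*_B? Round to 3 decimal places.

A: p*_A = m/(m+e) = 0.332/0.9030 = 0.3677.
B: p*_B = 0.542/1.3330 = 0.4066.
p*_A / p*_B = 0.3677/0.4066 = 0.9042.

0.904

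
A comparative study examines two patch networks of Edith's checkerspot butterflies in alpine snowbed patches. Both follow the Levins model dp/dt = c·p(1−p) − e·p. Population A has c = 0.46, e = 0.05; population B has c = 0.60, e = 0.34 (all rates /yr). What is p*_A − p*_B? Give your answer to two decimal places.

0.46

A: p*_A = 1 − 0.05/0.46 = 0.8913.
B: p*_B = 1 − 0.34/0.60 = 0.4333.
p*_A − p*_B = 0.8913 − 0.4333 = 0.4580.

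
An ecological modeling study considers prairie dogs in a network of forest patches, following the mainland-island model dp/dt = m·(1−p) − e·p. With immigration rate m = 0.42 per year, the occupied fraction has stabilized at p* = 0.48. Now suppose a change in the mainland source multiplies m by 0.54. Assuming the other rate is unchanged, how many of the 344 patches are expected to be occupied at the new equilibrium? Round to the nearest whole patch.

114

Balance m(1−p*) = e·p* gives e = m(1−p*)/p* = 0.42×0.52000/0.48000 = 0.45500.
New p* = m/(m+e) = 0.22680/(0.22680+0.45500) = 0.33265.
Expected occupied = 344 × 0.33265 = 114.43 ≈ 114.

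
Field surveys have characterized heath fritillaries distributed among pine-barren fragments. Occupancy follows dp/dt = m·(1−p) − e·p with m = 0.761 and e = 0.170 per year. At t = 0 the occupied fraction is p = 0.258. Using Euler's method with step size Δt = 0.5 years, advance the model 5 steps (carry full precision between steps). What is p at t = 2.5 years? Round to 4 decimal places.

0.7930

Update rule: p ← p + [m·(1−p) − e·p]·Δt with Δt = 0.5.
p: 0.25800 → 0.51840  (Δp = +0.26040)
p: 0.51840 → 0.65759  (Δp = +0.13918)
p: 0.65759 → 0.73198  (Δp = +0.07439)
p: 0.73198 → 0.77174  (Δp = +0.03976)
p: 0.77174 → 0.79300  (Δp = +0.02125)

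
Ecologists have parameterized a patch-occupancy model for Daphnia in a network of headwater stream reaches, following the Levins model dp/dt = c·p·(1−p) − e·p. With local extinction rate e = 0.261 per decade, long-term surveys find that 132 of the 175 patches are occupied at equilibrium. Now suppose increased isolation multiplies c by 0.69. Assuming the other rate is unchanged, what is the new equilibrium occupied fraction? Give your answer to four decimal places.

Observed p* = 132/175 = 0.75429.
Balance c(1−p*) = e gives c = e/(1 − 0.75429) = 0.261/0.24571 = 1.06223.
New p* = 1 − e/c = 1 − 0.26100/0.73294 = 0.64390.

0.6439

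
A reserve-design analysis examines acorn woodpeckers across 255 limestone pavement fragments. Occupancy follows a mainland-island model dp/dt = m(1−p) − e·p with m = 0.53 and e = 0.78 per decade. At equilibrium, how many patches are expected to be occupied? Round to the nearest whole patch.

103

p* = m/(m+e) = 0.53/1.3100 = 0.4046.
Expected occupied patches = N × p* = 255 × 0.4046 = 103.17 ≈ 103.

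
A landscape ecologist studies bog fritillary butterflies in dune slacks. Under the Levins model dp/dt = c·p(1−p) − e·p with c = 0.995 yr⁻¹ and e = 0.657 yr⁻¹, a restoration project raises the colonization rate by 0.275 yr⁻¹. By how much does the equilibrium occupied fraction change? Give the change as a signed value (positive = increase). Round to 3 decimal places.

0.143

Before: p* = 1 − 0.657/0.995 = 0.3397.
After the change, c = 1.27, e = 0.657, so p* = 1 − 0.657/1.27 = 0.4827.
Δp* = 0.4827 − 0.3397 = +0.1430.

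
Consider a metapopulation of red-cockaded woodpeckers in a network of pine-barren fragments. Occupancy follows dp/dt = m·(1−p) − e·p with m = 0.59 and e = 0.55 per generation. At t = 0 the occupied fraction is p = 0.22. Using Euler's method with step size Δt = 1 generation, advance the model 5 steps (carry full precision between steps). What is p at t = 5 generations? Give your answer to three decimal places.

0.518

Update rule: p ← p + [m·(1−p) − e·p]·Δt with Δt = 1.
t = 1: p = 0.22000 + (+0.33920) = 0.55920
t = 2: p = 0.55920 + (-0.04749) = 0.51171
t = 3: p = 0.51171 + (+0.00665) = 0.51836
t = 4: p = 0.51836 + (-0.00093) = 0.51743
t = 5: p = 0.51743 + (+0.00013) = 0.51756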